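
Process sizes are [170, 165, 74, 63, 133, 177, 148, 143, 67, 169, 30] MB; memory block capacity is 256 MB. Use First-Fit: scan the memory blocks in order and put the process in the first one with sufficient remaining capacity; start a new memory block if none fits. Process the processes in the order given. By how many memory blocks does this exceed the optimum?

First-Fit: [170,74] [165,63] [133,67,30] [177] [148] [143] [169] → 7 memory blocks.
7 processes exceed 128 MB (half the capacity), and no two of those can share a memory block, so at least 7 memory blocks are needed.
So 7 is already optimal.

0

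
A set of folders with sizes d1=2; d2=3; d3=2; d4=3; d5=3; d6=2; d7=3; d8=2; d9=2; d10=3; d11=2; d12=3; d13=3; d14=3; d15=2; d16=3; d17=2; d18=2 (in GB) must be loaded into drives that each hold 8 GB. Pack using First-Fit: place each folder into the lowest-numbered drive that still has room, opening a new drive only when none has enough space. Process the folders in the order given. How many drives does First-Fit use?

6

d1 (2 GB) → drive 1 (remaining 6 GB)
d2 (3 GB) → drive 1 (remaining 3 GB)
d3 (2 GB) → drive 1 (remaining 1 GB)
d4 (3 GB) → drive 2 (remaining 5 GB)
d5 (3 GB) → drive 2 (remaining 2 GB)
d6 (2 GB) → drive 2 (remaining 0 GB)
d7 (3 GB) → drive 3 (remaining 5 GB)
d8 (2 GB) → drive 3 (remaining 3 GB)
d9 (2 GB) → drive 3 (remaining 1 GB)
d10 (3 GB) → drive 4 (remaining 5 GB)
d11 (2 GB) → drive 4 (remaining 3 GB)
d12 (3 GB) → drive 4 (remaining 0 GB)
d13 (3 GB) → drive 5 (remaining 5 GB)
d14 (3 GB) → drive 5 (remaining 2 GB)
d15 (2 GB) → drive 5 (remaining 0 GB)
d16 (3 GB) → drive 6 (remaining 5 GB)
d17 (2 GB) → drive 6 (remaining 3 GB)
d18 (2 GB) → drive 6 (remaining 1 GB)
Final drives: [2,3,2] [3,3,2] [3,2,2] [3,2,3] [3,3,2] [3,2,2].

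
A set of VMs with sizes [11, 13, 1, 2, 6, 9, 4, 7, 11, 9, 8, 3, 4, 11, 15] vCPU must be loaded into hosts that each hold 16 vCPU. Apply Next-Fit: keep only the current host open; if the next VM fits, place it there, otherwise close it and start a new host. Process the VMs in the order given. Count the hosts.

Put 11 vCPU in host 1; 5 vCPU remain.
Put 13 vCPU in host 2; 3 vCPU remain.
Put 1 vCPU in host 2; 2 vCPU remain.
Put 2 vCPU in host 2; 0 vCPU remain.
Put 6 vCPU in host 3; 10 vCPU remain.
Put 9 vCPU in host 3; 1 vCPU remain.
Put 4 vCPU in host 4; 12 vCPU remain.
Put 7 vCPU in host 4; 5 vCPU remain.
Put 11 vCPU in host 5; 5 vCPU remain.
Put 9 vCPU in host 6; 7 vCPU remain.
Put 8 vCPU in host 7; 8 vCPU remain.
Put 3 vCPU in host 7; 5 vCPU remain.
Put 4 vCPU in host 7; 1 vCPU remain.
Put 11 vCPU in host 8; 5 vCPU remain.
Put 15 vCPU in host 9; 1 vCPU remain.
Final hosts: [11] [13,1,2] [6,9] [4,7] [11] [9] [8,3,4] [11] [15].

9 hosts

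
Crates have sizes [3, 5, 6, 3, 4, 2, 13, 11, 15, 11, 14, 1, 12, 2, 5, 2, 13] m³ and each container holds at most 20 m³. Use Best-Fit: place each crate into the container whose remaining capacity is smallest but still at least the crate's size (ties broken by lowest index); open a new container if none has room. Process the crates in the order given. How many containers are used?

3 m³ → container 1 (remaining 17 m³)
5 m³ → container 1 (remaining 12 m³)
6 m³ → container 1 (remaining 6 m³)
3 m³ → container 1 (remaining 3 m³)
4 m³ → container 2 (remaining 16 m³)
2 m³ → container 1 (remaining 1 m³)
13 m³ → container 2 (remaining 3 m³)
11 m³ → container 3 (remaining 9 m³)
15 m³ → container 4 (remaining 5 m³)
11 m³ → container 5 (remaining 9 m³)
14 m³ → container 6 (remaining 6 m³)
1 m³ → container 1 (remaining 0 m³)
12 m³ → container 7 (remaining 8 m³)
2 m³ → container 2 (remaining 1 m³)
5 m³ → container 4 (remaining 0 m³)
2 m³ → container 6 (remaining 4 m³)
13 m³ → container 8 (remaining 7 m³)

8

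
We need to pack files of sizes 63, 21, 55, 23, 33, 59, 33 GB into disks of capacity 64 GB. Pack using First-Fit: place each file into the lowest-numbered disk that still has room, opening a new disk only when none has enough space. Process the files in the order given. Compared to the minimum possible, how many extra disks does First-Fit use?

First-Fit: [63] [21,23] [55] [33] [59] [33] → 6 disks.
Total size 287 GB; any packing needs at least ⌈287/64⌉ = 5 disks.
An optimal packing achieves that bound: [63] [59] [55] [33,23] [33,21] → 5 disks.
Excess: 6 − 5 = 1.

1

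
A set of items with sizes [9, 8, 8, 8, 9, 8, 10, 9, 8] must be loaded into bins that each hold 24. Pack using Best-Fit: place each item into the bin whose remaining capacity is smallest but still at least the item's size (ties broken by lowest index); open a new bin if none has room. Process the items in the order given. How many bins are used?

4

bin 1: place 9, 15 left
bin 1: place 8, 7 left
bin 2: place 8, 16 left
bin 2: place 8, 8 left
bin 3: place 9, 15 left
bin 2: place 8, 0 left
bin 3: place 10, 5 left
bin 4: place 9, 15 left
bin 4: place 8, 7 left
Final bins: [9,8] [8,8,8] [9,10] [9,8].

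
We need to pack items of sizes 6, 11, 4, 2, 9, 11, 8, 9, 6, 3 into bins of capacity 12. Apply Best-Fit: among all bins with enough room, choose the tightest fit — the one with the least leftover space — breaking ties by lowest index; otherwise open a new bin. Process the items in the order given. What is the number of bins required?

7

bin 1: place 6, 6 left
bin 2: place 11, 1 left
bin 1: place 4, 2 left
bin 1: place 2, 0 left
bin 3: place 9, 3 left
bin 4: place 11, 1 left
bin 5: place 8, 4 left
bin 6: place 9, 3 left
bin 7: place 6, 6 left
bin 3: place 3, 0 left
Final bins: [6,4,2] [11] [9,3] [11] [8] [9] [6].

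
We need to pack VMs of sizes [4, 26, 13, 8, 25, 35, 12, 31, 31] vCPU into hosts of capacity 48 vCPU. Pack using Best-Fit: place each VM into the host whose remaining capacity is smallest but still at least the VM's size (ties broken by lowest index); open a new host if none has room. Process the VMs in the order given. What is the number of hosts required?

host 1: place 4 vCPU, 44 vCPU left
host 1: place 26 vCPU, 18 vCPU left
host 1: place 13 vCPU, 5 vCPU left
host 2: place 8 vCPU, 40 vCPU left
host 2: place 25 vCPU, 15 vCPU left
host 3: place 35 vCPU, 13 vCPU left
host 3: place 12 vCPU, 1 vCPU left
host 4: place 31 vCPU, 17 vCPU left
host 5: place 31 vCPU, 17 vCPU left
Final hosts: [4,26,13] [8,25] [35,12] [31] [31].

5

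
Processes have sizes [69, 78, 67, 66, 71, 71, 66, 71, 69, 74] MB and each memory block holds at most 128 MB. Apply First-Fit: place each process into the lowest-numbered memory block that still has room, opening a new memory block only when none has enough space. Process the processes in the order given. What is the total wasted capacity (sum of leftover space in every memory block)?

Put 69 MB in memory block 1; 59 MB remain.
Put 78 MB in memory block 2; 50 MB remain.
Put 67 MB in memory block 3; 61 MB remain.
Put 66 MB in memory block 4; 62 MB remain.
Put 71 MB in memory block 5; 57 MB remain.
Put 71 MB in memory block 6; 57 MB remain.
Put 66 MB in memory block 7; 62 MB remain.
Put 71 MB in memory block 8; 57 MB remain.
Put 69 MB in memory block 9; 59 MB remain.
Put 74 MB in memory block 10; 54 MB remain.
10 memory blocks × 128 MB = 1280 MB; used 702 MB; unused 578 MB.

578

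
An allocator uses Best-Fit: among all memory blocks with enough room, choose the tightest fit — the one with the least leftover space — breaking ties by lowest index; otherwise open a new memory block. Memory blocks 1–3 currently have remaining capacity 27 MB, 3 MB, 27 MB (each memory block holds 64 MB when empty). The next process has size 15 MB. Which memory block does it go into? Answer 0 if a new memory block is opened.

1

Memory blocks with room: memory block 1 (27 MB), memory block 3 (27 MB).
Tightest fit is memory block 1 with 27 MB free.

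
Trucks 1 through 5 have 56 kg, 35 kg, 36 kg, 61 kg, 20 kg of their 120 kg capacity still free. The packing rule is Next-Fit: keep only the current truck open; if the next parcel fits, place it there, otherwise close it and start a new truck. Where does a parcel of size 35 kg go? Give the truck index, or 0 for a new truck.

0

Next-Fit only looks at truck 5, which has 20 kg free.
35 kg does not fit, so a new truck is opened.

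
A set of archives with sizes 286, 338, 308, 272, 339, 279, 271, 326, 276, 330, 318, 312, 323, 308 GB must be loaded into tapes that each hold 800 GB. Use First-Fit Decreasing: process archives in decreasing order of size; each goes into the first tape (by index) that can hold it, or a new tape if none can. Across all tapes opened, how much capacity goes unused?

1314

Sorted descending: 339, 338, 330, 326, 323, 318, 312, 308, 308, 286, 279, 276, 272, 271.
339 GB → tape 1 (remaining 461 GB)
338 GB → tape 1 (remaining 123 GB)
330 GB → tape 2 (remaining 470 GB)
326 GB → tape 2 (remaining 144 GB)
323 GB → tape 3 (remaining 477 GB)
318 GB → tape 3 (remaining 159 GB)
312 GB → tape 4 (remaining 488 GB)
308 GB → tape 4 (remaining 180 GB)
308 GB → tape 5 (remaining 492 GB)
286 GB → tape 5 (remaining 206 GB)
279 GB → tape 6 (remaining 521 GB)
276 GB → tape 6 (remaining 245 GB)
272 GB → tape 7 (remaining 528 GB)
271 GB → tape 7 (remaining 257 GB)
7 tapes × 800 GB = 5600 GB; used 4286 GB; unused 1314 GB.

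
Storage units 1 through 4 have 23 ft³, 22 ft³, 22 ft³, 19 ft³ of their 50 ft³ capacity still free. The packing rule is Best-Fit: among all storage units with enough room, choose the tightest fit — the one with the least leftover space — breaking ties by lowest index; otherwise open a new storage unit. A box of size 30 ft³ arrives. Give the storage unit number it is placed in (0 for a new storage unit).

0

No storage unit has ≥ 30 ft³ free, so a new storage unit is opened.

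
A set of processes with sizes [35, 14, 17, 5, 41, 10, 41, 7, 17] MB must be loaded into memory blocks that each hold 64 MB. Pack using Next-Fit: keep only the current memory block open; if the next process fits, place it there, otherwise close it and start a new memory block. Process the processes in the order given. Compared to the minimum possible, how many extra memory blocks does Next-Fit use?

1

Next-Fit: [35,14] [17,5,41] [10,41,7] [17] → 4 memory blocks.
Total size 187 MB; any packing needs at least ⌈187/64⌉ = 3 memory blocks.
An optimal packing achieves that bound: [41,17,5] [41,14,7] [35,17,10] → 3 memory blocks.
Excess: 4 − 3 = 1.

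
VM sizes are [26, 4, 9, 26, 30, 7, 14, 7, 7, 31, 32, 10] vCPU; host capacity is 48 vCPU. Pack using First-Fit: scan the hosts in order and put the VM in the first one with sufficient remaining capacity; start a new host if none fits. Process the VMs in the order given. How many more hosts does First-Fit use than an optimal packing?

0

First-Fit: [26,4,9,7] [26,14,7] [30,7,10] [31] [32] → 5 hosts.
Total size 203 vCPU; any packing needs at least ⌈203/48⌉ = 5 hosts.
So 5 is already optimal.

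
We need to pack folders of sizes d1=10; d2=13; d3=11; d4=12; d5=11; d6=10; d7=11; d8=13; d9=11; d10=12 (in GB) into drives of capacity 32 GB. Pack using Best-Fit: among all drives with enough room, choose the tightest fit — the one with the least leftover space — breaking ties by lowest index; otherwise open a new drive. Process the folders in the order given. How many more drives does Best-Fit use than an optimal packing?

Best-Fit: [10,13] [11,12] [11,10,11] [13,11] [12] → 5 drives.
Total size 114 GB; any packing needs at least ⌈114/32⌉ = 4 drives.
An optimal packing achieves that bound: [13,13] [12,12] [11,11,10] [11,11,10] → 4 drives.
Excess: 5 − 4 = 1.

1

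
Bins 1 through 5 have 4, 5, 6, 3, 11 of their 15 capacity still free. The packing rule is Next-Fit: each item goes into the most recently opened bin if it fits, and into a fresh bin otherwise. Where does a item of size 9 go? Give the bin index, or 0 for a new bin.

5

Next-Fit only looks at bin 5, which has 11 free.
9 fits there.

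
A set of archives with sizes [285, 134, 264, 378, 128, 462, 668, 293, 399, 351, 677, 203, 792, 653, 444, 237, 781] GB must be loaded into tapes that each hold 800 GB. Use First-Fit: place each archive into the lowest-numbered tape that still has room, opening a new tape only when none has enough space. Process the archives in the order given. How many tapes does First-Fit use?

10 tapes

Put 285 GB in tape 1; 515 GB remain.
Put 134 GB in tape 1; 381 GB remain.
Put 264 GB in tape 1; 117 GB remain.
Put 378 GB in tape 2; 422 GB remain.
Put 128 GB in tape 2; 294 GB remain.
Put 462 GB in tape 3; 338 GB remain.
Put 668 GB in tape 4; 132 GB remain.
Put 293 GB in tape 2; 1 GB remain.
Put 399 GB in tape 5; 401 GB remain.
Put 351 GB in tape 5; 50 GB remain.
Put 677 GB in tape 6; 123 GB remain.
Put 203 GB in tape 3; 135 GB remain.
Put 792 GB in tape 7; 8 GB remain.
Put 653 GB in tape 8; 147 GB remain.
Put 444 GB in tape 9; 356 GB remain.
Put 237 GB in tape 9; 119 GB remain.
Put 781 GB in tape 10; 19 GB remain.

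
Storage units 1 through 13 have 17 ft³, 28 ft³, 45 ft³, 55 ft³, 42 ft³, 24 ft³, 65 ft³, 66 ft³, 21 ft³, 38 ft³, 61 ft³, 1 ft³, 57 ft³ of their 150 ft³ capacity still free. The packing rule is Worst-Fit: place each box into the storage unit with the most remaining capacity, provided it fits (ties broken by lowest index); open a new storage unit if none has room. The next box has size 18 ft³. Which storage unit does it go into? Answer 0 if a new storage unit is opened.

8

Storage units with room: storage unit 2 (28 ft³), storage unit 3 (45 ft³), storage unit 4 (55 ft³), storage unit 5 (42 ft³), storage unit 6 (24 ft³), storage unit 7 (65 ft³), storage unit 8 (66 ft³), storage unit 9 (21 ft³), storage unit 10 (38 ft³), storage unit 11 (61 ft³), storage unit 13 (57 ft³).
Most room is storage unit 8 with 66 ft³ free.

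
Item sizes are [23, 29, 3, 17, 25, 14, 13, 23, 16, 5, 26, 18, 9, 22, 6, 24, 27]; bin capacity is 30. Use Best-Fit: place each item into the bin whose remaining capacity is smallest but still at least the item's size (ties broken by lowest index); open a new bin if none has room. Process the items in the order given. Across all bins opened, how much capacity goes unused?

30

Put 23 in bin 1; 7 remain.
Put 29 in bin 2; 1 remain.
Put 3 in bin 1; 4 remain.
Put 17 in bin 3; 13 remain.
Put 25 in bin 4; 5 remain.
Put 14 in bin 5; 16 remain.
Put 13 in bin 3; 0 remain.
Put 23 in bin 6; 7 remain.
Put 16 in bin 5; 0 remain.
Put 5 in bin 4; 0 remain.
Put 26 in bin 7; 4 remain.
Put 18 in bin 8; 12 remain.
Put 9 in bin 8; 3 remain.
Put 22 in bin 9; 8 remain.
Put 6 in bin 6; 1 remain.
Put 24 in bin 10; 6 remain.
Put 27 in bin 11; 3 remain.
11 bins × 30 = 330; used 300; unused 30.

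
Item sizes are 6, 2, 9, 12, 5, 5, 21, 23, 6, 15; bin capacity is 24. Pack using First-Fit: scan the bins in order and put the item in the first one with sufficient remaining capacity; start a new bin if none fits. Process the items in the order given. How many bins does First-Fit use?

5 bins

6 → bin 1 (remaining 18)
2 → bin 1 (remaining 16)
9 → bin 1 (remaining 7)
12 → bin 2 (remaining 12)
5 → bin 1 (remaining 2)
5 → bin 2 (remaining 7)
21 → bin 3 (remaining 3)
23 → bin 4 (remaining 1)
6 → bin 2 (remaining 1)
15 → bin 5 (remaining 9)
Final bins: [6,2,9,5] [12,5,6] [21] [23] [15].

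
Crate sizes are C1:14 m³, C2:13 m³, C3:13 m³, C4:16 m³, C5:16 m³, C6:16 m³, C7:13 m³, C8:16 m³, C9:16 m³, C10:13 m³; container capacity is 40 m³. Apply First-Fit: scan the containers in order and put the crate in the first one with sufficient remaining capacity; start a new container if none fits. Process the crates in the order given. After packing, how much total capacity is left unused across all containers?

C1 (14 m³) → container 1 (remaining 26 m³)
C2 (13 m³) → container 1 (remaining 13 m³)
C3 (13 m³) → container 1 (remaining 0 m³)
C4 (16 m³) → container 2 (remaining 24 m³)
C5 (16 m³) → container 2 (remaining 8 m³)
C6 (16 m³) → container 3 (remaining 24 m³)
C7 (13 m³) → container 3 (remaining 11 m³)
C8 (16 m³) → container 4 (remaining 24 m³)
C9 (16 m³) → container 4 (remaining 8 m³)
C10 (13 m³) → container 5 (remaining 27 m³)
5 containers × 40 m³ = 200 m³; used 146 m³; unused 54 m³.

54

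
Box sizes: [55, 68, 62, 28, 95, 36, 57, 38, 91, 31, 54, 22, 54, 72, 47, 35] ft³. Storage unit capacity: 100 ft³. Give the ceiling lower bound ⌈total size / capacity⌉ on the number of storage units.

9

Total size = 55 + 68 + 62 + 28 + 95 + 36 + 57 + 38 + 91 + 31 + 54 + 22 + 54 + 72 + 47 + 35 = 845 ft³.
⌈845 / 100⌉ = 9.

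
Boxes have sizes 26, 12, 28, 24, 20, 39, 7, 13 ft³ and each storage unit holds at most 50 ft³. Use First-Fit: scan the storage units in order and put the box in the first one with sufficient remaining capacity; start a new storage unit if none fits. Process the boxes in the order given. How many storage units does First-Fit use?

26 ft³ → storage unit 1 (remaining 24 ft³)
12 ft³ → storage unit 1 (remaining 12 ft³)
28 ft³ → storage unit 2 (remaining 22 ft³)
24 ft³ → storage unit 3 (remaining 26 ft³)
20 ft³ → storage unit 2 (remaining 2 ft³)
39 ft³ → storage unit 4 (remaining 11 ft³)
7 ft³ → storage unit 1 (remaining 5 ft³)
13 ft³ → storage unit 3 (remaining 13 ft³)

4 storage units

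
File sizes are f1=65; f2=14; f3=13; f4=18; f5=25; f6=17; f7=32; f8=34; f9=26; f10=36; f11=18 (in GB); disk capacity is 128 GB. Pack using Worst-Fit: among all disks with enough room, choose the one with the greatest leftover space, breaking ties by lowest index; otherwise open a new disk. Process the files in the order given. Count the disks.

f1 (65 GB) → disk 1 (remaining 63 GB)
f2 (14 GB) → disk 1 (remaining 49 GB)
f3 (13 GB) → disk 1 (remaining 36 GB)
f4 (18 GB) → disk 1 (remaining 18 GB)
f5 (25 GB) → disk 2 (remaining 103 GB)
f6 (17 GB) → disk 2 (remaining 86 GB)
f7 (32 GB) → disk 2 (remaining 54 GB)
f8 (34 GB) → disk 2 (remaining 20 GB)
f9 (26 GB) → disk 3 (remaining 102 GB)
f10 (36 GB) → disk 3 (remaining 66 GB)
f11 (18 GB) → disk 3 (remaining 48 GB)

3 disks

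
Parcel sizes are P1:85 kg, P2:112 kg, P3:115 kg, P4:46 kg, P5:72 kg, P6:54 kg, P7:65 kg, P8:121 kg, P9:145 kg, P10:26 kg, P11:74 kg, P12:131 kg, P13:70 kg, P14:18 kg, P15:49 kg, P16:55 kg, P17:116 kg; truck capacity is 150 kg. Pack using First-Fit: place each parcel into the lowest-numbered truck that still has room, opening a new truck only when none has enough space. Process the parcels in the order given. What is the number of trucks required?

truck 1: place P1 (85 kg), 65 kg left
truck 2: place P2 (112 kg), 38 kg left
truck 3: place P3 (115 kg), 35 kg left
truck 1: place P4 (46 kg), 19 kg left
truck 4: place P5 (72 kg), 78 kg left
truck 4: place P6 (54 kg), 24 kg left
truck 5: place P7 (65 kg), 85 kg left
truck 6: place P8 (121 kg), 29 kg left
truck 7: place P9 (145 kg), 5 kg left
truck 2: place P10 (26 kg), 12 kg left
truck 5: place P11 (74 kg), 11 kg left
truck 8: place P12 (131 kg), 19 kg left
truck 9: place P13 (70 kg), 80 kg left
truck 1: place P14 (18 kg), 1 kg left
truck 9: place P15 (49 kg), 31 kg left
truck 10: place P16 (55 kg), 95 kg left
truck 11: place P17 (116 kg), 34 kg left
Final trucks: [85,46,18] [112,26] [115] [72,54] [65,74] [121] [145] [131] [70,49] [55] [116].

11 trucks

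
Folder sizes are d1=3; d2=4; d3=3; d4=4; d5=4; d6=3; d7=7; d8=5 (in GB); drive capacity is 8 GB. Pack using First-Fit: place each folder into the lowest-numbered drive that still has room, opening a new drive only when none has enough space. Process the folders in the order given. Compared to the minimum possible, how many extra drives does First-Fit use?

First-Fit: [3,4] [3,4] [4,3] [7] [5] → 5 drives.
Total size 33 GB; any packing needs at least ⌈33/8⌉ = 5 drives.
So 5 is already optimal.

0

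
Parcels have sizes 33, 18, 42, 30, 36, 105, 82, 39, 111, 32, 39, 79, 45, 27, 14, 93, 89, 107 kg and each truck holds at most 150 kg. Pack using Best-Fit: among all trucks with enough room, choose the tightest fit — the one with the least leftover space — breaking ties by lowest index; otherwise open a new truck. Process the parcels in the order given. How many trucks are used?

8

33 kg → truck 1 (remaining 117 kg)
18 kg → truck 1 (remaining 99 kg)
42 kg → truck 1 (remaining 57 kg)
30 kg → truck 1 (remaining 27 kg)
36 kg → truck 2 (remaining 114 kg)
105 kg → truck 2 (remaining 9 kg)
82 kg → truck 3 (remaining 68 kg)
39 kg → truck 3 (remaining 29 kg)
111 kg → truck 4 (remaining 39 kg)
32 kg → truck 4 (remaining 7 kg)
39 kg → truck 5 (remaining 111 kg)
79 kg → truck 5 (remaining 32 kg)
45 kg → truck 6 (remaining 105 kg)
27 kg → truck 1 (remaining 0 kg)
14 kg → truck 3 (remaining 15 kg)
93 kg → truck 6 (remaining 12 kg)
89 kg → truck 7 (remaining 61 kg)
107 kg → truck 8 (remaining 43 kg)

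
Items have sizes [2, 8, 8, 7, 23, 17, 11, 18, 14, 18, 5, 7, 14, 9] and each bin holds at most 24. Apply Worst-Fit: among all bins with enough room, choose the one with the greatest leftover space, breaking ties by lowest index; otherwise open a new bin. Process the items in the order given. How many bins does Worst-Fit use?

2 → bin 1 (remaining 22)
8 → bin 1 (remaining 14)
8 → bin 1 (remaining 6)
7 → bin 2 (remaining 17)
23 → bin 3 (remaining 1)
17 → bin 2 (remaining 0)
11 → bin 4 (remaining 13)
18 → bin 5 (remaining 6)
14 → bin 6 (remaining 10)
18 → bin 7 (remaining 6)
5 → bin 4 (remaining 8)
7 → bin 6 (remaining 3)
14 → bin 8 (remaining 10)
9 → bin 8 (remaining 1)

8 bins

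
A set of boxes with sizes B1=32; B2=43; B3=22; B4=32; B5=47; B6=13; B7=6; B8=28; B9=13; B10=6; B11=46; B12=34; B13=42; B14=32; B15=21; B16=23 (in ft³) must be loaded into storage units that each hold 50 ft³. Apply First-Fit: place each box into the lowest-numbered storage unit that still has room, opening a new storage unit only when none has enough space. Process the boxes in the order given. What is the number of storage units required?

B1 (32 ft³) → storage unit 1 (remaining 18 ft³)
B2 (43 ft³) → storage unit 2 (remaining 7 ft³)
B3 (22 ft³) → storage unit 3 (remaining 28 ft³)
B4 (32 ft³) → storage unit 4 (remaining 18 ft³)
B5 (47 ft³) → storage unit 5 (remaining 3 ft³)
B6 (13 ft³) → storage unit 1 (remaining 5 ft³)
B7 (6 ft³) → storage unit 2 (remaining 1 ft³)
B8 (28 ft³) → storage unit 3 (remaining 0 ft³)
B9 (13 ft³) → storage unit 4 (remaining 5 ft³)
B10 (6 ft³) → storage unit 6 (remaining 44 ft³)
B11 (46 ft³) → storage unit 7 (remaining 4 ft³)
B12 (34 ft³) → storage unit 6 (remaining 10 ft³)
B13 (42 ft³) → storage unit 8 (remaining 8 ft³)
B14 (32 ft³) → storage unit 9 (remaining 18 ft³)
B15 (21 ft³) → storage unit 10 (remaining 29 ft³)
B16 (23 ft³) → storage unit 10 (remaining 6 ft³)

10 storage units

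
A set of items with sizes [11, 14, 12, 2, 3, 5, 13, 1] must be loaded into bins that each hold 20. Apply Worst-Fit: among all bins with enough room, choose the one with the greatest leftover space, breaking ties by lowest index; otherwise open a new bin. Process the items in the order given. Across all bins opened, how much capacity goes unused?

11 → bin 1 (remaining 9)
14 → bin 2 (remaining 6)
12 → bin 3 (remaining 8)
2 → bin 1 (remaining 7)
3 → bin 3 (remaining 5)
5 → bin 1 (remaining 2)
13 → bin 4 (remaining 7)
1 → bin 4 (remaining 6)
4 bins × 20 = 80; used 61; unused 19.

19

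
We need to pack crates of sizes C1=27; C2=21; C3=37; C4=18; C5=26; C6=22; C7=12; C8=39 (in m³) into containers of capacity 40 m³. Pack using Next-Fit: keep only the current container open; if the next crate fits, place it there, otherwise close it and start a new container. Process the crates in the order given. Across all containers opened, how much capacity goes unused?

78

Put C1 (27 m³) in container 1; 13 m³ remain.
Put C2 (21 m³) in container 2; 19 m³ remain.
Put C3 (37 m³) in container 3; 3 m³ remain.
Put C4 (18 m³) in container 4; 22 m³ remain.
Put C5 (26 m³) in container 5; 14 m³ remain.
Put C6 (22 m³) in container 6; 18 m³ remain.
Put C7 (12 m³) in container 6; 6 m³ remain.
Put C8 (39 m³) in container 7; 1 m³ remain.
7 containers × 40 m³ = 280 m³; used 202 m³; unused 78 m³.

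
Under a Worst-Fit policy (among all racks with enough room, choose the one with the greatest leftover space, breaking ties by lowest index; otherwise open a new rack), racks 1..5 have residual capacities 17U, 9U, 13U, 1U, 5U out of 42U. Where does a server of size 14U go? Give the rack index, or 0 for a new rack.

1

Racks with room: rack 1 (17U).
Most room is rack 1 with 17U free.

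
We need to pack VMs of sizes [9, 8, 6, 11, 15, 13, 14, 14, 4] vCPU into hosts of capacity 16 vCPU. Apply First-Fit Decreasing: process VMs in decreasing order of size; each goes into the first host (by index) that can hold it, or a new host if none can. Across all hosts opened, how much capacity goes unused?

18

Sorted descending: 15, 14, 14, 13, 11, 9, 8, 6, 4.
host 1: place 15 vCPU, 1 vCPU left
host 2: place 14 vCPU, 2 vCPU left
host 3: place 14 vCPU, 2 vCPU left
host 4: place 13 vCPU, 3 vCPU left
host 5: place 11 vCPU, 5 vCPU left
host 6: place 9 vCPU, 7 vCPU left
host 7: place 8 vCPU, 8 vCPU left
host 6: place 6 vCPU, 1 vCPU left
host 5: place 4 vCPU, 1 vCPU left
7 hosts × 16 vCPU = 112 vCPU; used 94 vCPU; unused 18 vCPU.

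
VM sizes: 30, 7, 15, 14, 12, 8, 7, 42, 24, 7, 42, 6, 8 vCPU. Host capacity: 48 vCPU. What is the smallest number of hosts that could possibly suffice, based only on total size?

5 hosts

Total size = 30 + 7 + 15 + 14 + 12 + 8 + 7 + 42 + 24 + 7 + 42 + 6 + 8 = 222 vCPU.
⌈222 / 48⌉ = 5.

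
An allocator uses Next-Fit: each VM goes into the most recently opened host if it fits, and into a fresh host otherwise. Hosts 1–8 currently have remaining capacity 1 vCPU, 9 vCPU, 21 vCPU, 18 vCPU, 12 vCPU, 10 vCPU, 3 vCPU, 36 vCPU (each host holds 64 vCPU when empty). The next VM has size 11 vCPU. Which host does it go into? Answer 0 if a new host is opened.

Next-Fit only looks at host 8, which has 36 vCPU free.
11 vCPU fits there.

8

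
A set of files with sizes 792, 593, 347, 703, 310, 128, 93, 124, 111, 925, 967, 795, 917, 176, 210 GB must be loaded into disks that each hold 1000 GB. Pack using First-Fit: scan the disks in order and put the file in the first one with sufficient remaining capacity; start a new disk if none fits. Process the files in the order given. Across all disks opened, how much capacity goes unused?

792 GB → disk 1 (remaining 208 GB)
593 GB → disk 2 (remaining 407 GB)
347 GB → disk 2 (remaining 60 GB)
703 GB → disk 3 (remaining 297 GB)
310 GB → disk 4 (remaining 690 GB)
128 GB → disk 1 (remaining 80 GB)
93 GB → disk 3 (remaining 204 GB)
124 GB → disk 3 (remaining 80 GB)
111 GB → disk 4 (remaining 579 GB)
925 GB → disk 5 (remaining 75 GB)
967 GB → disk 6 (remaining 33 GB)
795 GB → disk 7 (remaining 205 GB)
917 GB → disk 8 (remaining 83 GB)
176 GB → disk 4 (remaining 403 GB)
210 GB → disk 4 (remaining 193 GB)
8 disks × 1000 GB = 8000 GB; used 7191 GB; unused 809 GB.

809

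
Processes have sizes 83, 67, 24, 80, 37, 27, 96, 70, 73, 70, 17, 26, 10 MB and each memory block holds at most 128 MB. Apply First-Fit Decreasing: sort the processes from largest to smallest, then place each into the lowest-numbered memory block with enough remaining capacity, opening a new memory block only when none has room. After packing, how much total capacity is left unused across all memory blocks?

Sorted descending: 96, 83, 80, 73, 70, 70, 67, 37, 27, 26, 24, 17, 10.
memory block 1: place 96 MB, 32 MB left
memory block 2: place 83 MB, 45 MB left
memory block 3: place 80 MB, 48 MB left
memory block 4: place 73 MB, 55 MB left
memory block 5: place 70 MB, 58 MB left
memory block 6: place 70 MB, 58 MB left
memory block 7: place 67 MB, 61 MB left
memory block 2: place 37 MB, 8 MB left
memory block 1: place 27 MB, 5 MB left
memory block 3: place 26 MB, 22 MB left
memory block 4: place 24 MB, 31 MB left
memory block 3: place 17 MB, 5 MB left
memory block 4: place 10 MB, 21 MB left
7 memory blocks × 128 MB = 896 MB; used 680 MB; unused 216 MB.

216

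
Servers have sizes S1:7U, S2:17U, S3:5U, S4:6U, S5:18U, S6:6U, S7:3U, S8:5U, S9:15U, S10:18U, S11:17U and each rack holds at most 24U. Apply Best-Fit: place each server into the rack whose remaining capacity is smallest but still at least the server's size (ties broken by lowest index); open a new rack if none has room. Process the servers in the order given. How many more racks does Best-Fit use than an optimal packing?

1

Best-Fit: [7,17] [5,6,3,5] [18,6] [15] [18] [17] → 6 racks.
Total size 117U; any packing needs at least ⌈117/24⌉ = 5 racks.
An optimal packing achieves that bound: [18,6] [18,6] [17,7] [17,5] [15,5,3] → 5 racks.
Excess: 6 − 5 = 1.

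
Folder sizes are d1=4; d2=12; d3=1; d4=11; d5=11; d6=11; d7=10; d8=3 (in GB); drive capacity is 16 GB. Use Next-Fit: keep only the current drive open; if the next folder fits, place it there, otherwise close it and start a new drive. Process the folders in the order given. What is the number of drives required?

Put d1 (4 GB) in drive 1; 12 GB remain.
Put d2 (12 GB) in drive 1; 0 GB remain.
Put d3 (1 GB) in drive 2; 15 GB remain.
Put d4 (11 GB) in drive 2; 4 GB remain.
Put d5 (11 GB) in drive 3; 5 GB remain.
Put d6 (11 GB) in drive 4; 5 GB remain.
Put d7 (10 GB) in drive 5; 6 GB remain.
Put d8 (3 GB) in drive 5; 3 GB remain.

5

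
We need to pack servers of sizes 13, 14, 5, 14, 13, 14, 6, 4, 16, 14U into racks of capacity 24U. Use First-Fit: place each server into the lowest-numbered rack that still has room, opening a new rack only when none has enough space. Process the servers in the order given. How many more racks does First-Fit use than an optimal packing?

First-Fit: [13,5,6] [14,4] [14] [13] [14] [16] [14] → 7 racks.
7 servers exceed 12U (half the capacity), and no two of those can share a rack, so at least 7 racks are needed.
So 7 is already optimal.

0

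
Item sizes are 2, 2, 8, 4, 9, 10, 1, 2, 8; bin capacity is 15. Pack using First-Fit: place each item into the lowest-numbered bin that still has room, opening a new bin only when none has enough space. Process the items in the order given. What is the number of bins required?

4 bins

2 → bin 1 (remaining 13)
2 → bin 1 (remaining 11)
8 → bin 1 (remaining 3)
4 → bin 2 (remaining 11)
9 → bin 2 (remaining 2)
10 → bin 3 (remaining 5)
1 → bin 1 (remaining 2)
2 → bin 1 (remaining 0)
8 → bin 4 (remaining 7)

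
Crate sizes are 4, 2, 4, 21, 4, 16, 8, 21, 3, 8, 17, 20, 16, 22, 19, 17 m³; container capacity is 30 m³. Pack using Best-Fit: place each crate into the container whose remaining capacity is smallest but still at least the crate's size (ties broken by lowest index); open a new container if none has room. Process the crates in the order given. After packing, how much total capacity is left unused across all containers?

68

container 1: place 4 m³, 26 m³ left
container 1: place 2 m³, 24 m³ left
container 1: place 4 m³, 20 m³ left
container 2: place 21 m³, 9 m³ left
container 2: place 4 m³, 5 m³ left
container 1: place 16 m³, 4 m³ left
container 3: place 8 m³, 22 m³ left
container 3: place 21 m³, 1 m³ left
container 1: place 3 m³, 1 m³ left
container 4: place 8 m³, 22 m³ left
container 4: place 17 m³, 5 m³ left
container 5: place 20 m³, 10 m³ left
container 6: place 16 m³, 14 m³ left
container 7: place 22 m³, 8 m³ left
container 8: place 19 m³, 11 m³ left
container 9: place 17 m³, 13 m³ left
9 containers × 30 m³ = 270 m³; used 202 m³; unused 68 m³.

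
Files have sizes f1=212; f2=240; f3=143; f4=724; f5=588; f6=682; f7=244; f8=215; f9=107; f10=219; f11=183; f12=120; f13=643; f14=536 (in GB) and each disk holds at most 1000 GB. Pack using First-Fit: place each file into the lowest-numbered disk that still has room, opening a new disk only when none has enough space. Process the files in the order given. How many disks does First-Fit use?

f1 (212 GB) → disk 1 (remaining 788 GB)
f2 (240 GB) → disk 1 (remaining 548 GB)
f3 (143 GB) → disk 1 (remaining 405 GB)
f4 (724 GB) → disk 2 (remaining 276 GB)
f5 (588 GB) → disk 3 (remaining 412 GB)
f6 (682 GB) → disk 4 (remaining 318 GB)
f7 (244 GB) → disk 1 (remaining 161 GB)
f8 (215 GB) → disk 2 (remaining 61 GB)
f9 (107 GB) → disk 1 (remaining 54 GB)
f10 (219 GB) → disk 3 (remaining 193 GB)
f11 (183 GB) → disk 3 (remaining 10 GB)
f12 (120 GB) → disk 4 (remaining 198 GB)
f13 (643 GB) → disk 5 (remaining 357 GB)
f14 (536 GB) → disk 6 (remaining 464 GB)

6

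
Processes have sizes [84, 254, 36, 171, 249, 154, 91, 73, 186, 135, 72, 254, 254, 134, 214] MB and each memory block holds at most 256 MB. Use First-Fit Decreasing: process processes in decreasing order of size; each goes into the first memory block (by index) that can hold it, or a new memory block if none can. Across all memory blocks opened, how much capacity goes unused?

Sorted descending: 254, 254, 254, 249, 214, 186, 171, 154, 135, 134, 91, 84, 73, 72, 36.
Put 254 MB in memory block 1; 2 MB remain.
Put 254 MB in memory block 2; 2 MB remain.
Put 254 MB in memory block 3; 2 MB remain.
Put 249 MB in memory block 4; 7 MB remain.
Put 214 MB in memory block 5; 42 MB remain.
Put 186 MB in memory block 6; 70 MB remain.
Put 171 MB in memory block 7; 85 MB remain.
Put 154 MB in memory block 8; 102 MB remain.
Put 135 MB in memory block 9; 121 MB remain.
Put 134 MB in memory block 10; 122 MB remain.
Put 91 MB in memory block 8; 11 MB remain.
Put 84 MB in memory block 7; 1 MB remain.
Put 73 MB in memory block 9; 48 MB remain.
Put 72 MB in memory block 10; 50 MB remain.
Put 36 MB in memory block 5; 6 MB remain.
10 memory blocks × 256 MB = 2560 MB; used 2361 MB; unused 199 MB.

199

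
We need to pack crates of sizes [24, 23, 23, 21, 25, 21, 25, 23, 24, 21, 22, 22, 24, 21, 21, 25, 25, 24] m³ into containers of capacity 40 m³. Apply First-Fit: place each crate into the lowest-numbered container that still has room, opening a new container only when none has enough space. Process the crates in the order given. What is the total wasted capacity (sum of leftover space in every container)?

306

24 m³ → container 1 (remaining 16 m³)
23 m³ → container 2 (remaining 17 m³)
23 m³ → container 3 (remaining 17 m³)
21 m³ → container 4 (remaining 19 m³)
25 m³ → container 5 (remaining 15 m³)
21 m³ → container 6 (remaining 19 m³)
25 m³ → container 7 (remaining 15 m³)
23 m³ → container 8 (remaining 17 m³)
24 m³ → container 9 (remaining 16 m³)
21 m³ → container 10 (remaining 19 m³)
22 m³ → container 11 (remaining 18 m³)
22 m³ → container 12 (remaining 18 m³)
24 m³ → container 13 (remaining 16 m³)
21 m³ → container 14 (remaining 19 m³)
21 m³ → container 15 (remaining 19 m³)
25 m³ → container 16 (remaining 15 m³)
25 m³ → container 17 (remaining 15 m³)
24 m³ → container 18 (remaining 16 m³)
18 containers × 40 m³ = 720 m³; used 414 m³; unused 306 m³.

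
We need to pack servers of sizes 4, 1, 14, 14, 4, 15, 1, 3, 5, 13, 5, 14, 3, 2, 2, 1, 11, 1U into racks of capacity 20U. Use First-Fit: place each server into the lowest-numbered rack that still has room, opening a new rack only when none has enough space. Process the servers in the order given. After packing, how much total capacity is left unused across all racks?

Put 4U in rack 1; 16U remain.
Put 1U in rack 1; 15U remain.
Put 14U in rack 1; 1U remain.
Put 14U in rack 2; 6U remain.
Put 4U in rack 2; 2U remain.
Put 15U in rack 3; 5U remain.
Put 1U in rack 1; 0U remain.
Put 3U in rack 3; 2U remain.
Put 5U in rack 4; 15U remain.
Put 13U in rack 4; 2U remain.
Put 5U in rack 5; 15U remain.
Put 14U in rack 5; 1U remain.
Put 3U in rack 6; 17U remain.
Put 2U in rack 2; 0U remain.
Put 2U in rack 3; 0U remain.
Put 1U in rack 4; 1U remain.
Put 11U in rack 6; 6U remain.
Put 1U in rack 4; 0U remain.
6 racks × 20U = 120U; used 113U; unused 7U.

7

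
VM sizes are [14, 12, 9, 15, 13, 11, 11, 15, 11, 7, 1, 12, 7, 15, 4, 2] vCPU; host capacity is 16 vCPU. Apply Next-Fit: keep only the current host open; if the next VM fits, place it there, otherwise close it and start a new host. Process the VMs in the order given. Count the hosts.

14

Put 14 vCPU in host 1; 2 vCPU remain.
Put 12 vCPU in host 2; 4 vCPU remain.
Put 9 vCPU in host 3; 7 vCPU remain.
Put 15 vCPU in host 4; 1 vCPU remain.
Put 13 vCPU in host 5; 3 vCPU remain.
Put 11 vCPU in host 6; 5 vCPU remain.
Put 11 vCPU in host 7; 5 vCPU remain.
Put 15 vCPU in host 8; 1 vCPU remain.
Put 11 vCPU in host 9; 5 vCPU remain.
Put 7 vCPU in host 10; 9 vCPU remain.
Put 1 vCPU in host 10; 8 vCPU remain.
Put 12 vCPU in host 11; 4 vCPU remain.
Put 7 vCPU in host 12; 9 vCPU remain.
Put 15 vCPU in host 13; 1 vCPU remain.
Put 4 vCPU in host 14; 12 vCPU remain.
Put 2 vCPU in host 14; 10 vCPU remain.
Final hosts: [14] [12] [9] [15] [13] [11] [11] [15] [11] [7,1] [12] [7] [15] [4,2].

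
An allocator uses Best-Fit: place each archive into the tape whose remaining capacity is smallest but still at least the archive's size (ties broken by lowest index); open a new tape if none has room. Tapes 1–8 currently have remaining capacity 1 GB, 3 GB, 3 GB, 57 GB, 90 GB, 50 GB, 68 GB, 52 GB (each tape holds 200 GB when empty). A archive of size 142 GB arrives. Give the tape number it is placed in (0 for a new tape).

No tape has ≥ 142 GB free, so a new tape is opened.

0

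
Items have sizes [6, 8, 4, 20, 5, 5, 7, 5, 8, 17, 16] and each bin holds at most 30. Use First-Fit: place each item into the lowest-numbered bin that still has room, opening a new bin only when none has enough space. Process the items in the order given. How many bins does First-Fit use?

Put 6 in bin 1; 24 remain.
Put 8 in bin 1; 16 remain.
Put 4 in bin 1; 12 remain.
Put 20 in bin 2; 10 remain.
Put 5 in bin 1; 7 remain.
Put 5 in bin 1; 2 remain.
Put 7 in bin 2; 3 remain.
Put 5 in bin 3; 25 remain.
Put 8 in bin 3; 17 remain.
Put 17 in bin 3; 0 remain.
Put 16 in bin 4; 14 remain.

4 bins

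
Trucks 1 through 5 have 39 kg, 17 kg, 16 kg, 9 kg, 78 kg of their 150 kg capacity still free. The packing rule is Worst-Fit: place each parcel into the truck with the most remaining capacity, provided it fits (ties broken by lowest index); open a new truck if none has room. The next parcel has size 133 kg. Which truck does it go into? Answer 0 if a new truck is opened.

0

No truck has ≥ 133 kg free, so a new truck is opened.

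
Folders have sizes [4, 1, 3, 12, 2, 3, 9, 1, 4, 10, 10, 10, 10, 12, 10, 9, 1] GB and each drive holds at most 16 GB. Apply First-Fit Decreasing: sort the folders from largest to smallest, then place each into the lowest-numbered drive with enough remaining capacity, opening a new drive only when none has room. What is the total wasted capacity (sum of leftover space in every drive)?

33

Sorted descending: 12, 12, 10, 10, 10, 10, 10, 9, 9, 4, 4, 3, 3, 2, 1, 1, 1.
12 GB → drive 1 (remaining 4 GB)
12 GB → drive 2 (remaining 4 GB)
10 GB → drive 3 (remaining 6 GB)
10 GB → drive 4 (remaining 6 GB)
10 GB → drive 5 (remaining 6 GB)
10 GB → drive 6 (remaining 6 GB)
10 GB → drive 7 (remaining 6 GB)
9 GB → drive 8 (remaining 7 GB)
9 GB → drive 9 (remaining 7 GB)
4 GB → drive 1 (remaining 0 GB)
4 GB → drive 2 (remaining 0 GB)
3 GB → drive 3 (remaining 3 GB)
3 GB → drive 3 (remaining 0 GB)
2 GB → drive 4 (remaining 4 GB)
1 GB → drive 4 (remaining 3 GB)
1 GB → drive 4 (remaining 2 GB)
1 GB → drive 4 (remaining 1 GB)
9 drives × 16 GB = 144 GB; used 111 GB; unused 33 GB.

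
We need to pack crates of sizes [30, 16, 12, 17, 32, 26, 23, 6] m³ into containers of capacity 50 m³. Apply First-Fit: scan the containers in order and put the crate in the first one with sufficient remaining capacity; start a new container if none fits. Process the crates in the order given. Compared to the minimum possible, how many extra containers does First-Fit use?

First-Fit: [30,16] [12,17,6] [32] [26,23] → 4 containers.
Total size 162 m³; any packing needs at least ⌈162/50⌉ = 4 containers.
So 4 is already optimal.

0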